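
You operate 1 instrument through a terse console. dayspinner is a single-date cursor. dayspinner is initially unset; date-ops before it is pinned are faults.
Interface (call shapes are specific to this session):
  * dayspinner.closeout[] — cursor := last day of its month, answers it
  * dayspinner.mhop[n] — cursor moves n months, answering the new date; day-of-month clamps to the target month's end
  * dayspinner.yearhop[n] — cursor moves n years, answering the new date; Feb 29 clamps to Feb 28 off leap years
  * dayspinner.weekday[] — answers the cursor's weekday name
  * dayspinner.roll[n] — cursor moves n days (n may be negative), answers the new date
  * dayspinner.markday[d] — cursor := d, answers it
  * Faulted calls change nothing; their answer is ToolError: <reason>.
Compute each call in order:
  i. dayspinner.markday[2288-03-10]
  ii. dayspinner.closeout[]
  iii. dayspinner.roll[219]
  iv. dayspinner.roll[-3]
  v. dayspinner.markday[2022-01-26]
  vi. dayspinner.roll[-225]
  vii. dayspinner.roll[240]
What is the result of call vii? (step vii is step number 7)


Answer: 2022-02-10

Derivation:
! dayspinner.markday(d=2288-03-10) => 2288-03-10
! dayspinner.closeout() => 2288-03-31
! dayspinner.roll(n=219) => 2288-11-05
! dayspinner.roll(n=-3) => 2288-11-02
! dayspinner.markday(d=2022-01-26) => 2022-01-26
! dayspinner.roll(n=-225) => 2021-06-15
! dayspinner.roll(n=240) => 2022-02-10


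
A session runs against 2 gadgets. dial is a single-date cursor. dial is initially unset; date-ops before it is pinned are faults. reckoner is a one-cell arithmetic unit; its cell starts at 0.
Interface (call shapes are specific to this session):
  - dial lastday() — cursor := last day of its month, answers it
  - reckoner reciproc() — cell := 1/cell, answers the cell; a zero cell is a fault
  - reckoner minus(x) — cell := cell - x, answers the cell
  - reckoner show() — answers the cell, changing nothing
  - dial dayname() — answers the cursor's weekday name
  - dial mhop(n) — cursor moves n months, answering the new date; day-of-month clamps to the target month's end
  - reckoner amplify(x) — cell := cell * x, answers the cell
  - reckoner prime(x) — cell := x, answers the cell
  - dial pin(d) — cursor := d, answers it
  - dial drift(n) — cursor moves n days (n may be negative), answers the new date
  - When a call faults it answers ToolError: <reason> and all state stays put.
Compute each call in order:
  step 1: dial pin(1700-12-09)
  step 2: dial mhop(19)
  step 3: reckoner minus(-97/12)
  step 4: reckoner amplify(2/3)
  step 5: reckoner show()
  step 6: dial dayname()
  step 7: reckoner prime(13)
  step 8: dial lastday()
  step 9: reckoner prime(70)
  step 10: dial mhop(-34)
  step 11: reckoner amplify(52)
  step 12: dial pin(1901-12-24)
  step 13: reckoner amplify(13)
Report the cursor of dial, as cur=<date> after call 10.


Next I call dial pin on 1700-12-09, yielding 1700-12-09.
Then dial mhop on 19, and see 1702-07-09.
Calling reckoner minus on -97/12, — result: 97/12.
Using reckoner amplify on 2/3, and see 97/18.
Then reckoner show(), and get 97/18.
Then dial dayname(), — result: Sunday.
Using reckoner prime on 13, and see 13.
I run dial lastday(), giving 1702-07-31.
I run reckoner prime on 70, → 70.
Now I run dial mhop on -34, → 1699-09-30.
I call reckoner amplify on 52: 3640.
Next I call dial pin on 1901-12-24, and see 1901-12-24.
Now I run reckoner amplify on 13, giving 47320.

Answer: cur=1699-09-30


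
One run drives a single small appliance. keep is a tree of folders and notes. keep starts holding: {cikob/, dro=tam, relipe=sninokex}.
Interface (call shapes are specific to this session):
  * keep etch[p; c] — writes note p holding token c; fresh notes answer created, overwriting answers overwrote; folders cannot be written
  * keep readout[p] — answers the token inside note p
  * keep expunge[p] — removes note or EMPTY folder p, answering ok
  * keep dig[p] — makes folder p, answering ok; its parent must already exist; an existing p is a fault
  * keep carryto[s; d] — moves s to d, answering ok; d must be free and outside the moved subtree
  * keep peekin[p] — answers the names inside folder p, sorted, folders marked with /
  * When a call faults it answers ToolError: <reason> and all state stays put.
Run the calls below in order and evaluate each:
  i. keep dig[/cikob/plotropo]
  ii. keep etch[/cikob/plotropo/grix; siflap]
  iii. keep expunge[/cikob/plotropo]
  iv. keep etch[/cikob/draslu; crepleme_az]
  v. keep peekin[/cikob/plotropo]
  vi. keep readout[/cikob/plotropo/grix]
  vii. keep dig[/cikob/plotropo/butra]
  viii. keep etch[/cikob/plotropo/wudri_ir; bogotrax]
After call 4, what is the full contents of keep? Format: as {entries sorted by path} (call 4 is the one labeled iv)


Answer: {cikob/, cikob/draslu=crepleme_az, cikob/plotropo/, cikob/plotropo/grix=siflap, dro=tam, relipe=sninokex}

Derivation:
> keep dig p='/cikob/plotropo'
= ok
> keep etch p='/cikob/plotropo/grix' c='siflap'
= created
> keep expunge p='/cikob/plotropo'
= ToolError: not empty
> keep etch p='/cikob/draslu' c='crepleme_az'
= created
> keep peekin p='/cikob/plotropo'
= [grix]
> keep readout p='/cikob/plotropo/grix'
= siflap
> keep dig p='/cikob/plotropo/butra'
= ok
> keep etch p='/cikob/plotropo/wudri_ir' c='bogotrax'
= created


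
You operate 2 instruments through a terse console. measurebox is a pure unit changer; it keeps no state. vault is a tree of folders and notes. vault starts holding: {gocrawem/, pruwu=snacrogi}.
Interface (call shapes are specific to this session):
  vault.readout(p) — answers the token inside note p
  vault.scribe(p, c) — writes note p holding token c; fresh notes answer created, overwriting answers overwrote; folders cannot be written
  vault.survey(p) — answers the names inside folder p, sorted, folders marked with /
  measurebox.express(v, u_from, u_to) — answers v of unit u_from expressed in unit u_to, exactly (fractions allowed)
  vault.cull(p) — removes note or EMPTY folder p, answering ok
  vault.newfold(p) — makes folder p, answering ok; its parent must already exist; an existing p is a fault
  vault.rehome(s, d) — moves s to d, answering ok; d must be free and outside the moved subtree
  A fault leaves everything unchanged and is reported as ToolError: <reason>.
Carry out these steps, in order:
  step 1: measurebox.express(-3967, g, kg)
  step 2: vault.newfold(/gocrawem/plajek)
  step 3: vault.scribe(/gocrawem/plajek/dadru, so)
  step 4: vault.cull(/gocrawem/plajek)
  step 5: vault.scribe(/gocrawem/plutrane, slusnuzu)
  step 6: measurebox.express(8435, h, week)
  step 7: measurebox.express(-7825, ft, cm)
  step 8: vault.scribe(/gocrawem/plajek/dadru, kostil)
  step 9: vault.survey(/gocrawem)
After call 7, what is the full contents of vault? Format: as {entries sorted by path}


Answer: {gocrawem/, gocrawem/plajek/, gocrawem/plajek/dadru=so, gocrawem/plutrane=slusnuzu, pruwu=snacrogi}

Derivation:
Next I call measurebox.express passing v='-3967', u_from='g', u_to='kg', — result: -3967/1000.
Invoking vault.newfold passing p='/gocrawem/plajek', and get ok.
Next I call vault.scribe passing p='/gocrawem/plajek/dadru', c='so', → created.
Calling vault.cull passing p='/gocrawem/plajek', giving ToolError: not empty.
I try vault.scribe passing p='/gocrawem/plutrane', c='slusnuzu', and see created.
I run measurebox.express passing v='8435', u_from='h', u_to='week', and get 1205/24.
I try measurebox.express passing v='-7825', u_from='ft', u_to='cm', and observe -238506.
I run vault.scribe passing p='/gocrawem/plajek/dadru', c='kostil', giving overwrote.
Then vault.survey passing p='/gocrawem', yielding [plajek/, plutrane].


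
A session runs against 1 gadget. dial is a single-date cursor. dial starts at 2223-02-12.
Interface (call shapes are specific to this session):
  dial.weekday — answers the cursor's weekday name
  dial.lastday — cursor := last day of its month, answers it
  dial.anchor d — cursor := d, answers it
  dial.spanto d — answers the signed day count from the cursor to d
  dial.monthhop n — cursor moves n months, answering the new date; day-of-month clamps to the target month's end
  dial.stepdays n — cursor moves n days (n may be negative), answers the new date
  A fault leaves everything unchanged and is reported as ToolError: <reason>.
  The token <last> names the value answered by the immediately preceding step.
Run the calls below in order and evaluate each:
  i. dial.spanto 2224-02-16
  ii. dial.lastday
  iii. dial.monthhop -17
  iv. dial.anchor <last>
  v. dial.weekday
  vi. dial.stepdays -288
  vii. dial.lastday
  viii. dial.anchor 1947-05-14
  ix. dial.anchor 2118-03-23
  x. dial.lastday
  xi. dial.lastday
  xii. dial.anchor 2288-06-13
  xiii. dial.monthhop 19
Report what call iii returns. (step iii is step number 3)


Answer: 2221-09-28

Derivation:
Calling dial.spanto using d: 2224-02-16, → 369.
I use dial.lastday(), and get 2223-02-28.
I try dial.monthhop using n: -17, → 2221-09-28.
Now I run dial.anchor using d: <last>, → 2221-09-28.
Invoking dial.weekday, and see Friday.
Invoking dial.stepdays using n: -288, giving 2220-12-14.
Using dial.lastday(), and observe 2220-12-31.
I run dial.anchor using d: 1947-05-14, → 1947-05-14.
I try dial.anchor using d: 2118-03-23, — result: 2118-03-23.
I run dial.lastday, giving 2118-03-31.
I run dial.lastday(), → 2118-03-31.
Using dial.anchor using d: 2288-06-13, which returns 2288-06-13.
I invoke dial.monthhop using n: 19, → 2290-01-13.


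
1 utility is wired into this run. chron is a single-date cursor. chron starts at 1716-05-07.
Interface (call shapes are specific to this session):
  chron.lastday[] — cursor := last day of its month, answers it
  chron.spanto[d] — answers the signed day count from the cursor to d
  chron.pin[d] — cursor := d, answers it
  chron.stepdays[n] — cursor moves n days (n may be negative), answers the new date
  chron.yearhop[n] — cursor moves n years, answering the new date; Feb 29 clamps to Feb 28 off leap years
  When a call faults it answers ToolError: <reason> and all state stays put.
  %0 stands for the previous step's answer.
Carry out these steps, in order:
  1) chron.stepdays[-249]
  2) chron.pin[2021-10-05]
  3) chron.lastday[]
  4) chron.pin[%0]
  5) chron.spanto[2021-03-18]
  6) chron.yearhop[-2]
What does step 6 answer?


Now I run stepdays on n: -249, and get 1715-09-01.
I use pin on d: 2021-10-05, and get 2021-10-05.
I run lastday, — result: 2021-10-31.
Next I call pin on d: %0, and observe 2021-10-31.
Now I run spanto on d: 2021-03-18, giving -227.
Next I call yearhop on n: -2, yielding 2019-10-31.

Answer: 2019-10-31


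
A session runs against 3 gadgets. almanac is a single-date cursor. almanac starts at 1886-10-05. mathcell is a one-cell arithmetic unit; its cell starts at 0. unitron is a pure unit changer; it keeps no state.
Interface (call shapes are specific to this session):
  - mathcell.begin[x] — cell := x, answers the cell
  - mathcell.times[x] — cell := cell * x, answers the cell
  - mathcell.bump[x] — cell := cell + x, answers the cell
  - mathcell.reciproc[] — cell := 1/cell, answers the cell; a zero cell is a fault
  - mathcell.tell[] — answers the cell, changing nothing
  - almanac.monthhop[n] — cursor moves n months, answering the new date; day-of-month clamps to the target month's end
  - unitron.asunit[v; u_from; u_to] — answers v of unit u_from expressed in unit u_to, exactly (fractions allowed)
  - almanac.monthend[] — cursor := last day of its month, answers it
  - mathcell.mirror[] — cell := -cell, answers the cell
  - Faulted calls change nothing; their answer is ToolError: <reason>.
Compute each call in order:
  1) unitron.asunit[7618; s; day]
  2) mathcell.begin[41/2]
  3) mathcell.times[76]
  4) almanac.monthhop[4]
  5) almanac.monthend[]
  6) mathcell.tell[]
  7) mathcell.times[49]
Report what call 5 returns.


I run unitron.asunit using v='7618', u_from='s', u_to='day', and get 3809/43200.
Calling mathcell.begin using x='41/2', — result: 41/2.
Invoking mathcell.times using x='76', — result: 1558.
Next I call almanac.monthhop using n='4', yielding 1887-02-05.
Invoking almanac.monthend(), giving 1887-02-28.
Now I run mathcell.tell(), yielding 1558.
I invoke mathcell.times using x='49', and get 76342.

Answer: 1887-02-28


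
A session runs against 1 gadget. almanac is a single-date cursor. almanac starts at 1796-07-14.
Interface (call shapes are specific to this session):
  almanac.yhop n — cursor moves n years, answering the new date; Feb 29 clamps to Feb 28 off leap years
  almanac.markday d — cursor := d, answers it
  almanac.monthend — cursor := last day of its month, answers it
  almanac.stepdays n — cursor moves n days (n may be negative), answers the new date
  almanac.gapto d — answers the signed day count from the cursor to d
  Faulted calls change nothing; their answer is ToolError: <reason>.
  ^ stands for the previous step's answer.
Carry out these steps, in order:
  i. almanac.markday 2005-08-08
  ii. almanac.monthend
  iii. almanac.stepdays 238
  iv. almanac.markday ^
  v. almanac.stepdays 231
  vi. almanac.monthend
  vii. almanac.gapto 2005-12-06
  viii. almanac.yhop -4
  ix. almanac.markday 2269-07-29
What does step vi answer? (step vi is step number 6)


Do: almanac.markday[d=2005-08-08]
See: 2005-08-08
Do: almanac.monthend[]
See: 2005-08-31
Do: almanac.stepdays[n=238]
See: 2006-04-26
Do: almanac.markday[d=^]
See: 2006-04-26
Do: almanac.stepdays[n=231]
See: 2006-12-13
Do: almanac.monthend[]
See: 2006-12-31
Do: almanac.gapto[d=2005-12-06]
See: -390
Do: almanac.yhop[n=-4]
See: 2002-12-31
Do: almanac.markday[d=2269-07-29]
See: 2269-07-29

Answer: 2006-12-31


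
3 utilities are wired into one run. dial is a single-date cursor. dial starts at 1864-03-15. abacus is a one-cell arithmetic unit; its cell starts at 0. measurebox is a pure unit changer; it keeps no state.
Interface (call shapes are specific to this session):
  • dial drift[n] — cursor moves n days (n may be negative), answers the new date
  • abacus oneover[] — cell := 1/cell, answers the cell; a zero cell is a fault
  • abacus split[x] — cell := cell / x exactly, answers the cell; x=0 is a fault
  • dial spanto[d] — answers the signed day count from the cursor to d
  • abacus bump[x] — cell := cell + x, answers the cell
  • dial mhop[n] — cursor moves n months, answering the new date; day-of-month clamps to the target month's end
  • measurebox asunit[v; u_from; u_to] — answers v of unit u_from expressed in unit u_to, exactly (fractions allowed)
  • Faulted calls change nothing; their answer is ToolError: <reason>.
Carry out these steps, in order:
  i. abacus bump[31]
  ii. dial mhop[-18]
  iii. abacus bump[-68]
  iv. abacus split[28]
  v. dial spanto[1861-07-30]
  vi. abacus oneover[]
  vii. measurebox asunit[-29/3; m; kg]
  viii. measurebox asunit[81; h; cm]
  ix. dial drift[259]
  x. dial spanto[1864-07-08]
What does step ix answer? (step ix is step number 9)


Act: abacus bump[x=31]
Obs: 31
Act: dial mhop[n=-18]
Obs: 1862-09-15
Act: abacus bump[x=-68]
Obs: -37
Act: abacus split[x=28]
Obs: -37/28
Act: dial spanto[d=1861-07-30]
Obs: -412
Act: abacus oneover[]
Obs: -28/37
Act: measurebox asunit[v=-29/3; u_from=m; u_to=kg]
Obs: ToolError: incompatible units
Act: measurebox asunit[v=81; u_from=h; u_to=cm]
Obs: ToolError: incompatible units
Act: dial drift[n=259]
Obs: 1863-06-01
Act: dial spanto[d=1864-07-08]
Obs: 403

Answer: 1863-06-01


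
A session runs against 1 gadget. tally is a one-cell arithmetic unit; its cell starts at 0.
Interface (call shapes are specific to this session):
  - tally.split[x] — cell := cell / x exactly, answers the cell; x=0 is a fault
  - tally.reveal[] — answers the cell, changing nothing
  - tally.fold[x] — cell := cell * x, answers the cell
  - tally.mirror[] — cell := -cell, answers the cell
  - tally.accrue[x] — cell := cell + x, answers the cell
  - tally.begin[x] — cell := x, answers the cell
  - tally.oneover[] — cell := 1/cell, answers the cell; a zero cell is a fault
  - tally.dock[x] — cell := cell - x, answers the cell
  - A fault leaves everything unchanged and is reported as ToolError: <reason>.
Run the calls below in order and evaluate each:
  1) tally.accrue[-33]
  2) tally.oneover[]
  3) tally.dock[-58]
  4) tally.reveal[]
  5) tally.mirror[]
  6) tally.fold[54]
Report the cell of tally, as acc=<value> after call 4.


! 1. accrue(x='-33') => -33
! 2. oneover() => -1/33
! 3. dock(x='-58') => 1913/33
! 4. reveal() => 1913/33
! 5. mirror() => -1913/33
! 6. fold(x='54') => -34434/11

Answer: acc=1913/33


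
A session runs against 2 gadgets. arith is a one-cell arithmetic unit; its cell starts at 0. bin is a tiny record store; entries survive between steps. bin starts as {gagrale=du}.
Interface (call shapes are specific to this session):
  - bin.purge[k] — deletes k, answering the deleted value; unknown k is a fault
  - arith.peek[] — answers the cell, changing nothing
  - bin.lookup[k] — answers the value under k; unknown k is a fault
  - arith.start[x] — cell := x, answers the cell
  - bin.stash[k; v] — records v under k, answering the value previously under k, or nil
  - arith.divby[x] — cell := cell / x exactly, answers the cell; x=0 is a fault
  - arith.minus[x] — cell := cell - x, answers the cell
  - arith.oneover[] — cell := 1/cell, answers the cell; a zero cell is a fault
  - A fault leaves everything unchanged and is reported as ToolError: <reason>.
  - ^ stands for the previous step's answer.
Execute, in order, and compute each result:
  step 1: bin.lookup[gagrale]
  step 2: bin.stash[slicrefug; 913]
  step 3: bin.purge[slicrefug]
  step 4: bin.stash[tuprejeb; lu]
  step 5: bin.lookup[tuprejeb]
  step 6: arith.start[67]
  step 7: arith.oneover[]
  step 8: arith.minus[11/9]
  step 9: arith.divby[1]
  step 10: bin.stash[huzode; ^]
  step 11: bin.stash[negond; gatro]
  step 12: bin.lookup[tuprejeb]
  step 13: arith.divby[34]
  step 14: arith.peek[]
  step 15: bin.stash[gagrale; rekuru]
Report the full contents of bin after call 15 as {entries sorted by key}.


% 1. lookup(k: gagrale) ~> du
% 2. stash(k: slicrefug, v: 913) ~> nil
% 3. purge(k: slicrefug) ~> 913
% 4. stash(k: tuprejeb, v: lu) ~> nil
% 5. lookup(k: tuprejeb) ~> lu
% 6. start(x: 67) ~> 67
% 7. oneover() ~> 1/67
% 8. minus(x: 11/9) ~> -728/603
% 9. divby(x: 1) ~> -728/603
% 10. stash(k: huzode, v: ^) ~> nil
% 11. stash(k: negond, v: gatro) ~> nil
% 12. lookup(k: tuprejeb) ~> lu
% 13. divby(x: 34) ~> -364/10251
% 14. peek() ~> -364/10251
% 15. stash(k: gagrale, v: rekuru) ~> du

Answer: {gagrale=rekuru, huzode=-728/603, negond=gatro, tuprejeb=lu}


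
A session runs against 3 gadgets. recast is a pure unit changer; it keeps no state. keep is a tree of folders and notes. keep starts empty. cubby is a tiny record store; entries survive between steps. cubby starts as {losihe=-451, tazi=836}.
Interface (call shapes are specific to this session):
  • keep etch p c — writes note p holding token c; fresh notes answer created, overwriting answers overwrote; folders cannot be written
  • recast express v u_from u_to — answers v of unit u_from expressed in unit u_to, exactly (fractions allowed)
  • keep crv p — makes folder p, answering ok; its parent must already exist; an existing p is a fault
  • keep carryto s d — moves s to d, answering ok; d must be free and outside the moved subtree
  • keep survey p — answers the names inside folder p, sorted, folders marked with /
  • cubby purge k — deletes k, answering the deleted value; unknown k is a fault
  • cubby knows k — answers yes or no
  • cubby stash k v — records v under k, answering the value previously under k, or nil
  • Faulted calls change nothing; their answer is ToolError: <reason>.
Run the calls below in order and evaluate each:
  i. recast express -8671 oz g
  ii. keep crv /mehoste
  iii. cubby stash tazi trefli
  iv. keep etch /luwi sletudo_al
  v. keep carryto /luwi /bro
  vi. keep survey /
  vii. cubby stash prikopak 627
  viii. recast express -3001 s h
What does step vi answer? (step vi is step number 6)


Answer: [bro, mehoste/]

Derivation:
Do: recast express[v: -8671; u_from: oz; u_to: g]
See: -393309944027/1600000
Do: keep crv[p: /mehoste]
See: ok
Do: cubby stash[k: tazi; v: trefli]
See: 836
Do: keep etch[p: /luwi; c: sletudo_al]
See: created
Do: keep carryto[s: /luwi; d: /bro]
See: ok
Do: keep survey[p: /]
See: [bro, mehoste/]
Do: cubby stash[k: prikopak; v: 627]
See: nil
Do: recast express[v: -3001; u_from: s; u_to: h]
See: -3001/3600


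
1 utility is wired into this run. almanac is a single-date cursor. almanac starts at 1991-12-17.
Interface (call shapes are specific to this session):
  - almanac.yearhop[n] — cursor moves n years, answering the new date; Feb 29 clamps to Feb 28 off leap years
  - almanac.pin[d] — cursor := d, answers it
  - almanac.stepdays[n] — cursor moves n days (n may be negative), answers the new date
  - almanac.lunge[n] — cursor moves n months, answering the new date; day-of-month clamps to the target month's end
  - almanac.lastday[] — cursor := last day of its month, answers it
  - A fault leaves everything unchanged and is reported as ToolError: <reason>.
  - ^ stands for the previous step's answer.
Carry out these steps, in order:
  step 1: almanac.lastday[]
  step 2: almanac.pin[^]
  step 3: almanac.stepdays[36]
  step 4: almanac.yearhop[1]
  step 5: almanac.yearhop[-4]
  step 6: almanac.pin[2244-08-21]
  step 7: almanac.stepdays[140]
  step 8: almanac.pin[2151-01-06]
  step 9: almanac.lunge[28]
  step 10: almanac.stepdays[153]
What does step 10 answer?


Step: almanac.lastday[]
Result: 1991-12-31
Step: almanac.pin[d→^]
Result: 1991-12-31
Step: almanac.stepdays[n→36]
Result: 1992-02-05
Step: almanac.yearhop[n→1]
Result: 1993-02-05
Step: almanac.yearhop[n→-4]
Result: 1989-02-05
Step: almanac.pin[d→2244-08-21]
Result: 2244-08-21
Step: almanac.stepdays[n→140]
Result: 2245-01-08
Step: almanac.pin[d→2151-01-06]
Result: 2151-01-06
Step: almanac.lunge[n→28]
Result: 2153-05-06
Step: almanac.stepdays[n→153]
Result: 2153-10-06

Answer: 2153-10-06


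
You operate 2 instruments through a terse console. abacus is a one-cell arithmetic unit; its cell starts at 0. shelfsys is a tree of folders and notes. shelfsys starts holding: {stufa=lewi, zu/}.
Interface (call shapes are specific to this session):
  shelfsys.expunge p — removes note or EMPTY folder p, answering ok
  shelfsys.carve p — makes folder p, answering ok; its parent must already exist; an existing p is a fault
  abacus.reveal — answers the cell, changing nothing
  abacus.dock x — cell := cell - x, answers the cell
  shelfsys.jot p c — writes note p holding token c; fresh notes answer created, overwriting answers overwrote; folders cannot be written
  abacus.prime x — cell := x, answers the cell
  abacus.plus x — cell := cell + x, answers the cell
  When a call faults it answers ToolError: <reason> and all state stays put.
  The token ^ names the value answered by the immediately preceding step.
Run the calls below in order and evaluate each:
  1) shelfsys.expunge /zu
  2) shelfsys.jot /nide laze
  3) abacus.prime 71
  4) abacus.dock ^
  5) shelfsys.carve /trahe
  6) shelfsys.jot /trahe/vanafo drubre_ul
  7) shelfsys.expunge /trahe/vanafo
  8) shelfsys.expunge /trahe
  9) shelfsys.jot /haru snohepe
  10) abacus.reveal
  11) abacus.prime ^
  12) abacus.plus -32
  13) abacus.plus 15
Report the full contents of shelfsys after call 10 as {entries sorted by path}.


Answer: {haru=snohepe, nide=laze, stufa=lewi}

Derivation:
$ shelfsys.expunge p→/zu
  ok
$ shelfsys.jot p→/nide c→laze
  created
$ abacus.prime x→71
  71
$ abacus.dock x→^
  0
$ shelfsys.carve p→/trahe
  ok
$ shelfsys.jot p→/trahe/vanafo c→drubre_ul
  created
$ shelfsys.expunge p→/trahe/vanafo
  ok
$ shelfsys.expunge p→/trahe
  ok
$ shelfsys.jot p→/haru c→snohepe
  created
$ abacus.reveal
  0
$ abacus.prime x→^
  0
$ abacus.plus x→-32
  -32
$ abacus.plus x→15
  -17


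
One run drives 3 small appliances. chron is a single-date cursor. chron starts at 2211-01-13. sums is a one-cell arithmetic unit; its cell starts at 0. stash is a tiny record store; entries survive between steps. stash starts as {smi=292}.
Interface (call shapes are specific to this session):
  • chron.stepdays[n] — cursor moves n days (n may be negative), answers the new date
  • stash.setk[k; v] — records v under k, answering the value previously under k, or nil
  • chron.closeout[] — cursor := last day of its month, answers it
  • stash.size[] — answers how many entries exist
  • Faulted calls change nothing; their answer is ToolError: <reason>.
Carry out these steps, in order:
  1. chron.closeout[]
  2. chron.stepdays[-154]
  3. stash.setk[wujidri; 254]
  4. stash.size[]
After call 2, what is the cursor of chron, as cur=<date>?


Using chron.closeout(), giving 2211-01-31.
Now I run chron.stepdays passing n='-154', — result: 2210-08-30.
I call stash.setk passing k='wujidri', v='254', and get nil.
Next I call stash.size(), giving 2.

Answer: cur=2210-08-30


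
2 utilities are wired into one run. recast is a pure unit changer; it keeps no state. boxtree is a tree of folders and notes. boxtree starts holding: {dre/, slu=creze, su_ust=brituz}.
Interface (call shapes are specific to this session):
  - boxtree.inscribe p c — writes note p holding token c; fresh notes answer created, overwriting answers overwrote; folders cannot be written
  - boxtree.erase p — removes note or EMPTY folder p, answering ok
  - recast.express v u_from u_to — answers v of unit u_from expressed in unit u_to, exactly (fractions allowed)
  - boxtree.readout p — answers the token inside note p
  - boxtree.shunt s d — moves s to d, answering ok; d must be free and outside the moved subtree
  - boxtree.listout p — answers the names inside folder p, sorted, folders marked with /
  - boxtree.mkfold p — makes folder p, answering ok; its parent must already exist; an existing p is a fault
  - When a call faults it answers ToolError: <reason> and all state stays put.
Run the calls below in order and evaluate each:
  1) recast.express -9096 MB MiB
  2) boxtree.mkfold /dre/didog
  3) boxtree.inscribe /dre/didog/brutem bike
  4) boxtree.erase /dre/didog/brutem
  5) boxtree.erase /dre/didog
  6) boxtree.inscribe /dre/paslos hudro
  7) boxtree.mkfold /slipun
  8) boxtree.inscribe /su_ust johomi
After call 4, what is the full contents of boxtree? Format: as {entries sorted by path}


Act: recast.express[v='-9096'; u_from='MB'; u_to='MiB']
Obs: -17765625/2048
Act: boxtree.mkfold[p='/dre/didog']
Obs: ok
Act: boxtree.inscribe[p='/dre/didog/brutem'; c='bike']
Obs: created
Act: boxtree.erase[p='/dre/didog/brutem']
Obs: ok
Act: boxtree.erase[p='/dre/didog']
Obs: ok
Act: boxtree.inscribe[p='/dre/paslos'; c='hudro']
Obs: created
Act: boxtree.mkfold[p='/slipun']
Obs: ok
Act: boxtree.inscribe[p='/su_ust'; c='johomi']
Obs: overwrote

Answer: {dre/, dre/didog/, slu=creze, su_ust=brituz}


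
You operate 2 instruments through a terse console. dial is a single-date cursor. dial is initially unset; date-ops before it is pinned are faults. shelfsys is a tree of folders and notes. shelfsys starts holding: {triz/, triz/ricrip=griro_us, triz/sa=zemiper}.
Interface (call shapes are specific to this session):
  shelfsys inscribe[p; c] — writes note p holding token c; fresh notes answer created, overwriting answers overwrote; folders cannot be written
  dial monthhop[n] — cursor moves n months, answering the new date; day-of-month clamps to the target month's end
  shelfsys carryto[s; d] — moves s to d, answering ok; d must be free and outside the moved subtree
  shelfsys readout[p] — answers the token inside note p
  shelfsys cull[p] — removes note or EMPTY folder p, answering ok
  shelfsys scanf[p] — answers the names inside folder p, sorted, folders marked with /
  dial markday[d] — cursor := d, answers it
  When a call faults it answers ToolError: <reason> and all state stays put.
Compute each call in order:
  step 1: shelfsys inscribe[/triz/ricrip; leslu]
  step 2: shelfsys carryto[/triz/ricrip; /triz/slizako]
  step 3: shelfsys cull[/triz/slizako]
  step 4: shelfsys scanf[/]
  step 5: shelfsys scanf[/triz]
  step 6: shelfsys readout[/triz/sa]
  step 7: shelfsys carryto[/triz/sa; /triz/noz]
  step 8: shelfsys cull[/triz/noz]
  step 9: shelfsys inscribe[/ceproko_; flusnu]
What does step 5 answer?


Answer: [sa]

Derivation:
→ shelfsys inscribe(p: /triz/ricrip, c: leslu)
← overwrote
→ shelfsys carryto(s: /triz/ricrip, d: /triz/slizako)
← ok
→ shelfsys cull(p: /triz/slizako)
← ok
→ shelfsys scanf(p: /)
← [triz/]
→ shelfsys scanf(p: /triz)
← [sa]
→ shelfsys readout(p: /triz/sa)
← zemiper
→ shelfsys carryto(s: /triz/sa, d: /triz/noz)
← ok
→ shelfsys cull(p: /triz/noz)
← ok
→ shelfsys inscribe(p: /ceproko_, c: flusnu)
← created


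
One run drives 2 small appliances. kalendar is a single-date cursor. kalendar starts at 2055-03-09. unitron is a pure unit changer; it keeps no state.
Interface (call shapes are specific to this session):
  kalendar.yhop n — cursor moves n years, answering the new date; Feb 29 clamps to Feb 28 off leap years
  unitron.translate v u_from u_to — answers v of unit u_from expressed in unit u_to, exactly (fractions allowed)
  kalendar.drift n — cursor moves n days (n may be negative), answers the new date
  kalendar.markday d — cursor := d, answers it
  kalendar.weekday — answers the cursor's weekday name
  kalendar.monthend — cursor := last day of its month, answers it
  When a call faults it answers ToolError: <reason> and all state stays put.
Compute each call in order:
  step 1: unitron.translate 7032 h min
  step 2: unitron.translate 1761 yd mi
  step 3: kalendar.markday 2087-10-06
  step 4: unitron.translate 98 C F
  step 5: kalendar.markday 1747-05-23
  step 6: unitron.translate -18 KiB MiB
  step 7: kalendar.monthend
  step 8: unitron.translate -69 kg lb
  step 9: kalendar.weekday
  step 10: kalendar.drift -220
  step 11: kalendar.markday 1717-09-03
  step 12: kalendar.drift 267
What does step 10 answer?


Answer: 1746-10-23

Derivation:
% unitron.translate 7032 h min
[out] 421920
% unitron.translate 1761 yd mi
[out] 1761/1760
% kalendar.markday 2087-10-06
[out] 2087-10-06
% unitron.translate 98 C F
[out] 1042/5
% kalendar.markday 1747-05-23
[out] 1747-05-23
% unitron.translate -18 KiB MiB
[out] -9/512
% kalendar.monthend
[out] 1747-05-31
% unitron.translate -69 kg lb
[out] -6900000000/45359237
% kalendar.weekday
[out] Wednesday
% kalendar.drift -220
[out] 1746-10-23
% kalendar.markday 1717-09-03
[out] 1717-09-03
% kalendar.drift 267
[out] 1718-05-28


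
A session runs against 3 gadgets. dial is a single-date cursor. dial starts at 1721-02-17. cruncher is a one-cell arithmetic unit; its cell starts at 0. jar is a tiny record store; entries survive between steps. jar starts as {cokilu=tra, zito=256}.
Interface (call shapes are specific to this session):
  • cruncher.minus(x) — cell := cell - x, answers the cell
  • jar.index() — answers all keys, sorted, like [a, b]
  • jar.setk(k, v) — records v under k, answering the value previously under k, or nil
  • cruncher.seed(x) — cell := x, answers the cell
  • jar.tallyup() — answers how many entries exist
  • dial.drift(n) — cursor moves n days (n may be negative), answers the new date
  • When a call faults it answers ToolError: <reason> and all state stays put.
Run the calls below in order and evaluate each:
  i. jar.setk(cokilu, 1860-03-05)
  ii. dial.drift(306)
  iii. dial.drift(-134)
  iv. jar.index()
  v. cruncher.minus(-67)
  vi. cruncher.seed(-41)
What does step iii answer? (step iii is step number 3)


→ setk(k='cokilu', v='1860-03-05')
← tra
→ drift(n='306')
← 1721-12-20
→ drift(n='-134')
← 1721-08-08
→ index()
← [cokilu, zito]
→ minus(x='-67')
← 67
→ seed(x='-41')
← -41

Answer: 1721-08-08


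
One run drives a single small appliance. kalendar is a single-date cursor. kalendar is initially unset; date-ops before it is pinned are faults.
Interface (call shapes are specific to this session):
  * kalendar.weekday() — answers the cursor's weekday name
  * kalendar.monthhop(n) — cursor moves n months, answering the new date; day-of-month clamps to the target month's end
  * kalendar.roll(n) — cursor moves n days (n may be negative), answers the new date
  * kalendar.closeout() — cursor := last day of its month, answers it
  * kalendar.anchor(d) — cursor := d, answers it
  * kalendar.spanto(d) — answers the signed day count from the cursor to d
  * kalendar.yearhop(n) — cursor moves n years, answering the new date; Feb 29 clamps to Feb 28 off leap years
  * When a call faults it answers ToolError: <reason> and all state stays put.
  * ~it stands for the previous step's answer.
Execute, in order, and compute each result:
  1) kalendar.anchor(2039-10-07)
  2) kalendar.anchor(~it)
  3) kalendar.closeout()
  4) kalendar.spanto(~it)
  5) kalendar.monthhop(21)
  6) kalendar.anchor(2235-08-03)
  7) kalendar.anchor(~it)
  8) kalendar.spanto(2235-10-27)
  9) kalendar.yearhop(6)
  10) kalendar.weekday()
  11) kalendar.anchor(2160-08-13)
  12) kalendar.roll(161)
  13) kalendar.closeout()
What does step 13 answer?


Answer: 2161-01-31

Derivation:
>> anchor(d→2039-10-07)
<< 2039-10-07
>> anchor(d→~it)
<< 2039-10-07
>> closeout()
<< 2039-10-31
>> spanto(d→~it)
<< 0
>> monthhop(n→21)
<< 2041-07-31
>> anchor(d→2235-08-03)
<< 2235-08-03
>> anchor(d→~it)
<< 2235-08-03
>> spanto(d→2235-10-27)
<< 85
>> yearhop(n→6)
<< 2241-08-03
>> weekday()
<< Tuesday
>> anchor(d→2160-08-13)
<< 2160-08-13
>> roll(n→161)
<< 2161-01-21
>> closeout()
<< 2161-01-31


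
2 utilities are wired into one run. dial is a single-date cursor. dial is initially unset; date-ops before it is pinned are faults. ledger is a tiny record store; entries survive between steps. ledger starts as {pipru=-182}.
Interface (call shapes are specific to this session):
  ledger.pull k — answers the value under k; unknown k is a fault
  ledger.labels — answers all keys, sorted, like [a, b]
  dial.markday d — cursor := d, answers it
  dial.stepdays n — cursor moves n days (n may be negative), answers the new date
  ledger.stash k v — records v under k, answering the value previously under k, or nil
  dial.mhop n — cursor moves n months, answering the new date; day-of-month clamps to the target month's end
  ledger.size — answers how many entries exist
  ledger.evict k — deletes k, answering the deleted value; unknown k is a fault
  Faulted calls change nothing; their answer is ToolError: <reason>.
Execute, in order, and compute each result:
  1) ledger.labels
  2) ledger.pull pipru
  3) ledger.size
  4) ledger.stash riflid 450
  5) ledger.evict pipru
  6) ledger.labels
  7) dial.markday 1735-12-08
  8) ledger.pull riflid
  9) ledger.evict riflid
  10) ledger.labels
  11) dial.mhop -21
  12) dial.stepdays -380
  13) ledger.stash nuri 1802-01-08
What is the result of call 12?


Answer: 1733-02-21

Derivation:
·→ ledger.labels()
·← [pipru]
·→ ledger.pull(k: pipru)
·← -182
·→ ledger.size()
·← 1
·→ ledger.stash(k: riflid, v: 450)
·← nil
·→ ledger.evict(k: pipru)
·← -182
·→ ledger.labels()
·← [riflid]
·→ dial.markday(d: 1735-12-08)
·← 1735-12-08
·→ ledger.pull(k: riflid)
·← 450
·→ ledger.evict(k: riflid)
·← 450
·→ ledger.labels()
·← []
·→ dial.mhop(n: -21)
·← 1734-03-08
·→ dial.stepdays(n: -380)
·← 1733-02-21
·→ ledger.stash(k: nuri, v: 1802-01-08)
·← nil


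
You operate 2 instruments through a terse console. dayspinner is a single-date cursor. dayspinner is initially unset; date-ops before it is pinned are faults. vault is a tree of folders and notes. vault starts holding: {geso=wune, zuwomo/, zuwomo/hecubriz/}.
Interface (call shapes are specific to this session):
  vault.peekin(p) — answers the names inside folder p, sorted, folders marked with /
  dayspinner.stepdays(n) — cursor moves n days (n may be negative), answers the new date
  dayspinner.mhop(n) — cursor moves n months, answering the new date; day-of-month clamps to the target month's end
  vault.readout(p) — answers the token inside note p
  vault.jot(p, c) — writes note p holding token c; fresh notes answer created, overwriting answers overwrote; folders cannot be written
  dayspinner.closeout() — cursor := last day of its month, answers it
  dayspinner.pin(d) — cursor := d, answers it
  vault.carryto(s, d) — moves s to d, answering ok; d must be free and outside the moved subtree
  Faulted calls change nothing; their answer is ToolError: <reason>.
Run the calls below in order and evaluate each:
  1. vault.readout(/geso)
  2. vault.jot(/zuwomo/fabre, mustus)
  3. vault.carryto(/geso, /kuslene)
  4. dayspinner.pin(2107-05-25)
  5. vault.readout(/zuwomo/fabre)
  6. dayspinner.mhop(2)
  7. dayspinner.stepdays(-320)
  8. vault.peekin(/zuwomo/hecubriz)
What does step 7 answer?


Answer: 2106-09-08

Derivation:
% 1. readout(p=/geso) => wune
% 2. jot(p=/zuwomo/fabre, c=mustus) => created
% 3. carryto(s=/geso, d=/kuslene) => ok
% 4. pin(d=2107-05-25) => 2107-05-25
% 5. readout(p=/zuwomo/fabre) => mustus
% 6. mhop(n=2) => 2107-07-25
% 7. stepdays(n=-320) => 2106-09-08
% 8. peekin(p=/zuwomo/hecubriz) => []


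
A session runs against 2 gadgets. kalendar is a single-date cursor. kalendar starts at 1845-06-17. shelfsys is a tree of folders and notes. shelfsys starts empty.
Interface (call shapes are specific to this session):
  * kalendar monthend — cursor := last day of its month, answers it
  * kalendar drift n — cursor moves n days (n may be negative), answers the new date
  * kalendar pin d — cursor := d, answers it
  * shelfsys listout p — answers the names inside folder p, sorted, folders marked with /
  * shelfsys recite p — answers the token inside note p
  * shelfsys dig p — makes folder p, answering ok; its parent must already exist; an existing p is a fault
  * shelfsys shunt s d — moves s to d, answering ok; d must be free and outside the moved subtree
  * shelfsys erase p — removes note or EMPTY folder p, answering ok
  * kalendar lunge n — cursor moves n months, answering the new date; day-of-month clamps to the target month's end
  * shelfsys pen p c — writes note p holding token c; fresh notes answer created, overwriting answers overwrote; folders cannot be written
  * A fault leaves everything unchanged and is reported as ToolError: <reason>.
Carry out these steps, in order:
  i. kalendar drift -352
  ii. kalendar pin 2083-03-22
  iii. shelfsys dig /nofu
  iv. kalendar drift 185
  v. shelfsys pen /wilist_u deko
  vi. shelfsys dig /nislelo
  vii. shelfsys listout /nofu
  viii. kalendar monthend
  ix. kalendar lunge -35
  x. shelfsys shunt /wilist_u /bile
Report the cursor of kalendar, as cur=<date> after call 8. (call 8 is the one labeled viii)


! 1. kalendar drift(n→-352) => 1844-06-30
! 2. kalendar pin(d→2083-03-22) => 2083-03-22
! 3. shelfsys dig(p→/nofu) => ok
! 4. kalendar drift(n→185) => 2083-09-23
! 5. shelfsys pen(p→/wilist_u, c→deko) => created
! 6. shelfsys dig(p→/nislelo) => ok
! 7. shelfsys listout(p→/nofu) => []
! 8. kalendar monthend() => 2083-09-30
! 9. kalendar lunge(n→-35) => 2080-10-30
! 10. shelfsys shunt(s→/wilist_u, d→/bile) => ok

Answer: cur=2083-09-30


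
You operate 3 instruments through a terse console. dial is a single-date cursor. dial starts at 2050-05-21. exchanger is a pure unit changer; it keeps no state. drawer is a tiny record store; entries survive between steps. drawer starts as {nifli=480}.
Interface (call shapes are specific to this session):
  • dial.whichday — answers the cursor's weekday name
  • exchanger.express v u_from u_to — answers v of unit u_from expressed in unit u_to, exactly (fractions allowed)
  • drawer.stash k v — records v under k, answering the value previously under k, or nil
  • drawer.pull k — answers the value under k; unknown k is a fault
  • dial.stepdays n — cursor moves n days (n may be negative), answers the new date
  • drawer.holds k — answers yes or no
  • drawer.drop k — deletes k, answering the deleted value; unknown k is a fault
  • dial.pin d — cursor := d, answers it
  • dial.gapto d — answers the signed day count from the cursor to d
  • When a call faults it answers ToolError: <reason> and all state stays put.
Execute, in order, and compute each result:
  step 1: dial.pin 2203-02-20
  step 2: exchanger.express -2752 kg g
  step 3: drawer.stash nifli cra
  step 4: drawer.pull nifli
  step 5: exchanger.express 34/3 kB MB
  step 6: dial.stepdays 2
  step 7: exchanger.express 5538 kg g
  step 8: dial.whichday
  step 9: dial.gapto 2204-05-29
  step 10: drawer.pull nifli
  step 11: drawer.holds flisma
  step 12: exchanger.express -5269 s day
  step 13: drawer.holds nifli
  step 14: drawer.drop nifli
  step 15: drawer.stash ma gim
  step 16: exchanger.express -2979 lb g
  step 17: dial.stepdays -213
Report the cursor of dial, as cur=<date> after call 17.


I use dial.pin with 2203-02-20, yielding 2203-02-20.
I invoke exchanger.express with -2752, kg, g, — result: -2752000.
I run drawer.stash with nifli, cra, — result: 480.
I use drawer.pull with nifli, yielding cra.
Next I call exchanger.express with 34/3, kB, MB, and get 17/1500.
I run dial.stepdays with 2, and see 2203-02-22.
I try exchanger.express with 5538, kg, g, which returns 5538000.
I try dial.whichday, which returns Tuesday.
Then dial.gapto with 2204-05-29, — result: 462.
I use drawer.pull with nifli, → cra.
I use drawer.holds with flisma: no.
I run exchanger.express with -5269, s, day, and observe -5269/86400.
Then drawer.holds with nifli, yielding yes.
I invoke drawer.drop with nifli, which returns cra.
I try drawer.stash with ma, gim, and get nil.
I invoke exchanger.express with -2979, lb, g, which returns -135125167023/100000.
I run dial.stepdays with -213: 2202-07-24.

Answer: cur=2202-07-24
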